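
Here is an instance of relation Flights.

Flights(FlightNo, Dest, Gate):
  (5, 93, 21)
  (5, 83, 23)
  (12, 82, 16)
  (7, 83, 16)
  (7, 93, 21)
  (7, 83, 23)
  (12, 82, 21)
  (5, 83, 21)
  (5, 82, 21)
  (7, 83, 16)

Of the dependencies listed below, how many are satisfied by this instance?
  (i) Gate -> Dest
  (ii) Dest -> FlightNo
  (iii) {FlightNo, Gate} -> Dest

(i) Gate -> Dest: Gate=21: 5 rows → Dest takes values {93, 82, 83} — violation; Gate=16: 3 rows → Dest takes values {82, 83} — violation — fails.
(ii) Dest -> FlightNo: Dest=93: 2 rows → FlightNo takes values {5, 7} — violation; Dest=83: 5 rows → FlightNo takes values {5, 7} — violation; Dest=82: 3 rows → FlightNo takes values {12, 5} — violation — fails.
(iii) {FlightNo, Gate} -> Dest: (FlightNo=5, Gate=21): 3 rows → Dest takes values {93, 83, 82} — violation — fails.
None of the 3 dependencies hold.

0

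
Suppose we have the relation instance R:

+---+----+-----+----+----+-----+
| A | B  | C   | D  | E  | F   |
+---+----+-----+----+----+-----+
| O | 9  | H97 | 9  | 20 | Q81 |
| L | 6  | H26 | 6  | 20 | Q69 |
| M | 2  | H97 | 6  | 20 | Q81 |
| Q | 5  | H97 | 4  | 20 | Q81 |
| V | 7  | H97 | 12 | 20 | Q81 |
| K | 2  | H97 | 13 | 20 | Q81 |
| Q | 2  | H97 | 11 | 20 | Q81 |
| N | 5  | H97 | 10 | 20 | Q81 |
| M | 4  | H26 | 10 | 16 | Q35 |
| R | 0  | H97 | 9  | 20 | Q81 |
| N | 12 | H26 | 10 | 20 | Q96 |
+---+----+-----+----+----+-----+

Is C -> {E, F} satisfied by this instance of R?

C=H97: 8 rows → {E,F} = (20, Q81), (20, Q81), (20, Q81), (20, Q81), (20, Q81), (20, Q81), (20, Q81), (20, Q81) ✓
C=H26: 3 rows → {E,F} takes values {(20, Q69), (16, Q35), (20, Q96)} — violation
Two rows agree on C but differ on {E, F}, so C -> {E, F} does not hold.

No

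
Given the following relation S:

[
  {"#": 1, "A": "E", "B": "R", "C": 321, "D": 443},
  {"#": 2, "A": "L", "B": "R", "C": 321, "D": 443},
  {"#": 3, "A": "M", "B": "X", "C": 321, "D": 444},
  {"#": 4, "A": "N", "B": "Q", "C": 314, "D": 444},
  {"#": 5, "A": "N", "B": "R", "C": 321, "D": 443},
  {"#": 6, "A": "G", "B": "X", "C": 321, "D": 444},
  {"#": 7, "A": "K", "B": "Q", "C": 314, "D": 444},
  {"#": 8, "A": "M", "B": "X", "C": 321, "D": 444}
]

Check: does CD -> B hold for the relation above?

Yes

(C=321, D=443): rows 1, 2, 5 → B = R, R, R ✓
(C=321, D=444): rows 3, 6, 8 → B = X, X, X ✓
(C=314, D=444): rows 4, 7 → B = Q, Q ✓
Every CD value is associated with a single B value, so CD -> B holds.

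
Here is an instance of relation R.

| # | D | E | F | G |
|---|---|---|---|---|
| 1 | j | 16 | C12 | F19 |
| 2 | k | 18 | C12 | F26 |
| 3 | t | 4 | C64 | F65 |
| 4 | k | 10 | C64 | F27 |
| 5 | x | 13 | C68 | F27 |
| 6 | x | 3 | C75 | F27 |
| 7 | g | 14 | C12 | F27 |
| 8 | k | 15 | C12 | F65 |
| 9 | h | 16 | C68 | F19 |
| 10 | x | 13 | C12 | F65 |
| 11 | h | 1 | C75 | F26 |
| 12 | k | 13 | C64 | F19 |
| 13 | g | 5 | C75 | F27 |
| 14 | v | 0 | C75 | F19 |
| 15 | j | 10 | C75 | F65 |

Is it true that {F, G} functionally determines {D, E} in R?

No

(F=C12, G=F19): row 1 → {D,E} = (j, 16) ✓
(F=C12, G=F26): row 2 → {D,E} = (k, 18) ✓
(F=C64, G=F65): row 3 → {D,E} = (t, 4) ✓
(F=C64, G=F27): row 4 → {D,E} = (k, 10) ✓
(F=C68, G=F27): row 5 → {D,E} = (x, 13) ✓
(F=C75, G=F27): rows 6, 13 → {D,E} takes values {(x, 3), (g, 5)} — violation
(F=C12, G=F27): row 7 → {D,E} = (g, 14) ✓
(F=C12, G=F65): rows 8, 10 → {D,E} takes values {(k, 15), (x, 13)} — violation
(F=C68, G=F19): row 9 → {D,E} = (h, 16) ✓
(F=C75, G=F26): row 11 → {D,E} = (h, 1) ✓
(F=C64, G=F19): row 12 → {D,E} = (k, 13) ✓
(F=C75, G=F19): row 14 → {D,E} = (v, 0) ✓
(F=C75, G=F65): row 15 → {D,E} = (j, 10) ✓
Two rows agree on {F, G} but differ on {D, E}, so {F, G} -> {D, E} does not hold.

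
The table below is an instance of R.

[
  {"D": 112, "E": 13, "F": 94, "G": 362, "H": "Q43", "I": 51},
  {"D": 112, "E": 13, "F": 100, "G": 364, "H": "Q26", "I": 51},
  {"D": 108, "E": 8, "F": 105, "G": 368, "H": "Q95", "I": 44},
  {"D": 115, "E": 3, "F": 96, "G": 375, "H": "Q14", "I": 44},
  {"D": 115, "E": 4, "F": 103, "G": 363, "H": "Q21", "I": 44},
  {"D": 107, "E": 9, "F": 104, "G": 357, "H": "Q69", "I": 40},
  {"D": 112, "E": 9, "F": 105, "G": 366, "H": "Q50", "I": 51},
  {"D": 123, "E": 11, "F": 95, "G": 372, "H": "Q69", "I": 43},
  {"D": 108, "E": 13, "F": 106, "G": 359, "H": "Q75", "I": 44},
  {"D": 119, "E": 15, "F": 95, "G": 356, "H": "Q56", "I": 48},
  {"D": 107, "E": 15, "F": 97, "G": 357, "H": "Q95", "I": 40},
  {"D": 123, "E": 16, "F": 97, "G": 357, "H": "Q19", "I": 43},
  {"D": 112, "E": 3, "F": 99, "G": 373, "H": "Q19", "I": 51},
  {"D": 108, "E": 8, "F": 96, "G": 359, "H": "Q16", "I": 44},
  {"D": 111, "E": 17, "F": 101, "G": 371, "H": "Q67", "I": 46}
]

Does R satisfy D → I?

D=112: 4 rows → I = 51, 51, 51, 51 ✓
D=108: 3 rows → I = 44, 44, 44 ✓
D=115: 2 rows → I = 44, 44 ✓
D=107: 2 rows → I = 40, 40 ✓
D=123: 2 rows → I = 43, 43 ✓
D=119: 1 row → I = 48 ✓
D=111: 1 row → I = 46 ✓
Every D value is associated with a single I value, so D → I holds.

Yes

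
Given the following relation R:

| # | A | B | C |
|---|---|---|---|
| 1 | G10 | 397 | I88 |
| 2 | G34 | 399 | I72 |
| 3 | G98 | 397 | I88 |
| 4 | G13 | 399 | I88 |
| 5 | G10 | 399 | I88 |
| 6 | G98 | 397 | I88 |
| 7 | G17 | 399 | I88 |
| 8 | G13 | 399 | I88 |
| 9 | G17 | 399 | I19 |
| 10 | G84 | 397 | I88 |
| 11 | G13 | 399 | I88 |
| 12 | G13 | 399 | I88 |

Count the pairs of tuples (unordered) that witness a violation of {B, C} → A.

(B=397, C=I88): violating pairs (1,3), (1,6), (1,10), (3,10), (6,10) — 5 pairs.
(B=399, C=I88): violating pairs (4,5), (4,7), (5,7), (5,8), (5,11), (5,12), (7,8), (7,11), (7,12) — 9 pairs.

14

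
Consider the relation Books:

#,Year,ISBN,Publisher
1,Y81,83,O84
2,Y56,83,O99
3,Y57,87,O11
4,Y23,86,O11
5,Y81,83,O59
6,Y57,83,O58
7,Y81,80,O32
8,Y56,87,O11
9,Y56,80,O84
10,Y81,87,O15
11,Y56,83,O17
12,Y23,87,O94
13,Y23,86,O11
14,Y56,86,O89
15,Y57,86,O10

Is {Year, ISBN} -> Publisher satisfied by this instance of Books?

No

(Year=Y81, ISBN=83): rows 1, 5 → Publisher takes values {O84, O59} — violation
(Year=Y56, ISBN=83): rows 2, 11 → Publisher takes values {O99, O17} — violation
(Year=Y57, ISBN=87): row 3 → Publisher = O11 ✓
(Year=Y23, ISBN=86): rows 4, 13 → Publisher = O11, O11 ✓
(Year=Y57, ISBN=83): row 6 → Publisher = O58 ✓
(Year=Y81, ISBN=80): row 7 → Publisher = O32 ✓
(Year=Y56, ISBN=87): row 8 → Publisher = O11 ✓
(Year=Y56, ISBN=80): row 9 → Publisher = O84 ✓
(Year=Y81, ISBN=87): row 10 → Publisher = O15 ✓
(Year=Y23, ISBN=87): row 12 → Publisher = O94 ✓
(Year=Y56, ISBN=86): row 14 → Publisher = O89 ✓
(Year=Y57, ISBN=86): row 15 → Publisher = O10 ✓
Two rows agree on {Year, ISBN} but differ on Publisher, so {Year, ISBN} -> Publisher does not hold.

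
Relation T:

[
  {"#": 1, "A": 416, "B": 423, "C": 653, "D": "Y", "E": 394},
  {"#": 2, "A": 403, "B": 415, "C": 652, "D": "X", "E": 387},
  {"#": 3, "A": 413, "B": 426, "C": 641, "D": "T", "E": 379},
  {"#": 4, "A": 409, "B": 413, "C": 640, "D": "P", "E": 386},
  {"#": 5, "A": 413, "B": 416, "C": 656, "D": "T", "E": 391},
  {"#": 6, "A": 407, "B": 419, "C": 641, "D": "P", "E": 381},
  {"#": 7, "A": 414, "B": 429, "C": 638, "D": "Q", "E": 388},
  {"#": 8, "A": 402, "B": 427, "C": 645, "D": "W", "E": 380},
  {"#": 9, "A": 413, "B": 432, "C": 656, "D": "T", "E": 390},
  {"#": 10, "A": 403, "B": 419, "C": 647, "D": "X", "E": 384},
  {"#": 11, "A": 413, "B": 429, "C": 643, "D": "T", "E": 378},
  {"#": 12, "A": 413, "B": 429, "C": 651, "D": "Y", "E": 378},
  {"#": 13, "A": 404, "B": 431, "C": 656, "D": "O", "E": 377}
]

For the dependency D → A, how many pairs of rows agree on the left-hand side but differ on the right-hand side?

D=Y: violating pairs (1,12) — 1 pair.
D=X: all 2 rows agree on A — 0 pairs.
D=T: all 4 rows agree on A — 0 pairs.
D=P: violating pairs (4,6) — 1 pair.

2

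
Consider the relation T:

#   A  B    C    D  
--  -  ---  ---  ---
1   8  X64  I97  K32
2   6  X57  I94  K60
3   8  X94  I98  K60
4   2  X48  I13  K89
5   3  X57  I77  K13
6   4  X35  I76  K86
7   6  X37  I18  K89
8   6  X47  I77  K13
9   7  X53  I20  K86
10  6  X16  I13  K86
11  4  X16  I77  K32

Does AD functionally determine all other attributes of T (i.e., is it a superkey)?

All 11 rows have distinct AD values, so AD → (all attributes) holds and AD is a superkey.

Yes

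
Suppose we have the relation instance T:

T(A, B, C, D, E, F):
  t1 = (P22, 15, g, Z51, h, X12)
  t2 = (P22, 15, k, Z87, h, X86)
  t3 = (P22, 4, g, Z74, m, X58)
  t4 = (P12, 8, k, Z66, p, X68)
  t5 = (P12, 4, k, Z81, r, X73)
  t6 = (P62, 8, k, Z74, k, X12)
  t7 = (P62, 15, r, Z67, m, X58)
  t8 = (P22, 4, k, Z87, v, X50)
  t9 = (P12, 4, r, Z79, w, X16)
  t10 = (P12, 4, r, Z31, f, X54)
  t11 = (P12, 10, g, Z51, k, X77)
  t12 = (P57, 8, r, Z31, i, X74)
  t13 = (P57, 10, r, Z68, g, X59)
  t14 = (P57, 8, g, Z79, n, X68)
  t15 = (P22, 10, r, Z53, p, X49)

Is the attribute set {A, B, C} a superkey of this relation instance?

Rows 9 and 10 have the same {A, B, C} value (A=P12, B=4, C=r) but are distinct tuples, so {A, B, C} does not determine every attribute — not a superkey.

No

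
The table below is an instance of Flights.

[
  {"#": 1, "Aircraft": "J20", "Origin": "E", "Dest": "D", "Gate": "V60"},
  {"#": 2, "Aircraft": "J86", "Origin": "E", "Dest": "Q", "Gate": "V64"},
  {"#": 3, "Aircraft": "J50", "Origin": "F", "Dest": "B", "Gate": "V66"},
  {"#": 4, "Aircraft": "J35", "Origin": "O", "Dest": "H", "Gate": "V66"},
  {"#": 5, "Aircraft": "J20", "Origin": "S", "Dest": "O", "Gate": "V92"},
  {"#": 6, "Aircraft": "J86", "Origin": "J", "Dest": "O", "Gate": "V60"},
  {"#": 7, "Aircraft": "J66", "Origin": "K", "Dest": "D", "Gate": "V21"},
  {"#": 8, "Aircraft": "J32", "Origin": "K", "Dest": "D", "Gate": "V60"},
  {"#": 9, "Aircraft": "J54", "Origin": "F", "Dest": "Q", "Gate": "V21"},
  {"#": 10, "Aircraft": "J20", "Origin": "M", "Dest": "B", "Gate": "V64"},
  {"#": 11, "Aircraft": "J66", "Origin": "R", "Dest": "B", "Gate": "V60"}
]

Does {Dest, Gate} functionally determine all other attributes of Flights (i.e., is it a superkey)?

Rows 1 and 8 have the same {Dest, Gate} value (Dest=D, Gate=V60) but are distinct tuples, so {Dest, Gate} does not determine every attribute — not a superkey.

No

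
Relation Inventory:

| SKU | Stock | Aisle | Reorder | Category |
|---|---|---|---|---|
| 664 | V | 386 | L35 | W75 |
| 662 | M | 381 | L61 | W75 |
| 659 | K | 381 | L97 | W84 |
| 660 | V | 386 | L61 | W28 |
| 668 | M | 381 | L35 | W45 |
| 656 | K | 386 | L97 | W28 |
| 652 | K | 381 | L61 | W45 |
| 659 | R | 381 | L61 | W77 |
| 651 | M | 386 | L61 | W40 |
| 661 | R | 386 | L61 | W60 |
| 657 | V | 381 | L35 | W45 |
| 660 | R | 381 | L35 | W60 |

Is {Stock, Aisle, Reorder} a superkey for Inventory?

Yes

All 12 rows have distinct {Stock, Aisle, Reorder} values, so {Stock, Aisle, Reorder} → (all attributes) holds and {Stock, Aisle, Reorder} is a superkey.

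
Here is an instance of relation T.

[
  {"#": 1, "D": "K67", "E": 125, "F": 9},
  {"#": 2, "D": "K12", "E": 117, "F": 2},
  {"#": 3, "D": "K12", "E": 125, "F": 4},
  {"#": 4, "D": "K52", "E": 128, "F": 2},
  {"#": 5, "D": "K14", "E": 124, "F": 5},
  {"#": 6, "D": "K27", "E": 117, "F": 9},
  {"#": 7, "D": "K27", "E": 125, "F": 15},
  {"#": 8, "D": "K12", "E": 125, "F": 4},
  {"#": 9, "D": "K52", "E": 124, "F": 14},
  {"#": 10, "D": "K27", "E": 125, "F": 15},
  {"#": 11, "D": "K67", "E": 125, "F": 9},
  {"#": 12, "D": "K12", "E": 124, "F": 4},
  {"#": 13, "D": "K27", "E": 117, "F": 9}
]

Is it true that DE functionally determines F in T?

Yes

(D=K67, E=125): rows 1, 11 → F = 9, 9 ✓
(D=K12, E=117): row 2 → F = 2 ✓
(D=K12, E=125): rows 3, 8 → F = 4, 4 ✓
(D=K52, E=128): row 4 → F = 2 ✓
(D=K14, E=124): row 5 → F = 5 ✓
(D=K27, E=117): rows 6, 13 → F = 9, 9 ✓
(D=K27, E=125): rows 7, 10 → F = 15, 15 ✓
(D=K52, E=124): row 9 → F = 14 ✓
(D=K12, E=124): row 12 → F = 4 ✓
Every DE value is associated with a single F value, so DE -> F holds.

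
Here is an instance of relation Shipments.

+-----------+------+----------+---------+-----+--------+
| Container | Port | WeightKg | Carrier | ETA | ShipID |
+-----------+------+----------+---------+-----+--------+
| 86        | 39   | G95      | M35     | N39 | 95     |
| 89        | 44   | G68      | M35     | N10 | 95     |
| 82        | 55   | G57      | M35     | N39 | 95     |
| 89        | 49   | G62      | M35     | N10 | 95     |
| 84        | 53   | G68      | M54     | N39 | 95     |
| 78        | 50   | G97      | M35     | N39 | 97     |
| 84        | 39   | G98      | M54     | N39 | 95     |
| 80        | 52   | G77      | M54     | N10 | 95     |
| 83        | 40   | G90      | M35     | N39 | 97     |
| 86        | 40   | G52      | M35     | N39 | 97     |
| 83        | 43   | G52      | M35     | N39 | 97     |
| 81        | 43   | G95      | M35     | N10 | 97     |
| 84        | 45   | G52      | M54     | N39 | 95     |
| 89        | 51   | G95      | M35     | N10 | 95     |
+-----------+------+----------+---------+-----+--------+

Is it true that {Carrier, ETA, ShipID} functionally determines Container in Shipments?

No

(Carrier=M35, ETA=N39, ShipID=95): 2 rows → Container takes values {86, 82} — violation
(Carrier=M35, ETA=N10, ShipID=95): 3 rows → Container = 89, 89, 89 ✓
(Carrier=M54, ETA=N39, ShipID=95): 3 rows → Container = 84, 84, 84 ✓
(Carrier=M35, ETA=N39, ShipID=97): 4 rows → Container takes values {78, 83, 86} — violation
(Carrier=M54, ETA=N10, ShipID=95): 1 row → Container = 80 ✓
(Carrier=M35, ETA=N10, ShipID=97): 1 row → Container = 81 ✓
Two rows agree on {Carrier, ETA, ShipID} but differ on Container, so {Carrier, ETA, ShipID} → Container does not hold.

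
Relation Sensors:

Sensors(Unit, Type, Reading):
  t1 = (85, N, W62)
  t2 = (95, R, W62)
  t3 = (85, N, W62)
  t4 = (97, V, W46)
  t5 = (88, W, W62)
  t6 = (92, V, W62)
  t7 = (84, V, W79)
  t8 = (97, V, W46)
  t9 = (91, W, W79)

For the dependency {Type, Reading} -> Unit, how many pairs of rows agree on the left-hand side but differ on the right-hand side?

(Type=N, Reading=W62): all 2 rows agree on Unit — 0 pairs.
(Type=V, Reading=W46): all 2 rows agree on Unit — 0 pairs.

0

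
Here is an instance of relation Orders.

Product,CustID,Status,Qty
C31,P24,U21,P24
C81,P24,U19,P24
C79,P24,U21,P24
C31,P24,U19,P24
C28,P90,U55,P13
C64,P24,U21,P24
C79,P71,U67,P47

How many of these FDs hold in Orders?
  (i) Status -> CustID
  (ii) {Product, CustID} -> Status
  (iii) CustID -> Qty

2

(i) Status -> CustID: every LHS value maps to a single RHS value — holds.
(ii) {Product, CustID} -> Status: (Product=C31, CustID=P24): 2 rows → Status takes values {U21, U19} — violation — fails.
(iii) CustID -> Qty: every LHS value maps to a single RHS value — holds.
2 of the 3 dependencies hold.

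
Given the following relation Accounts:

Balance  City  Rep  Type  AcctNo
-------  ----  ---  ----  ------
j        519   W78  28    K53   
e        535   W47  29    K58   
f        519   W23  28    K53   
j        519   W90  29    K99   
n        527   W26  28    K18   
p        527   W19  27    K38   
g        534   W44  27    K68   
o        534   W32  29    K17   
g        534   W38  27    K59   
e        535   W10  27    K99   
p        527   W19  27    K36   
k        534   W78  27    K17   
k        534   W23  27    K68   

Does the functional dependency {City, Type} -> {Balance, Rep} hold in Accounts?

No

(City=519, Type=28): 2 rows → {Balance,Rep} takes values {(j, W78), (f, W23)} — violation
(City=535, Type=29): 1 row → {Balance,Rep} = (e, W47) ✓
(City=519, Type=29): 1 row → {Balance,Rep} = (j, W90) ✓
(City=527, Type=28): 1 row → {Balance,Rep} = (n, W26) ✓
(City=527, Type=27): 2 rows → {Balance,Rep} = (p, W19), (p, W19) ✓
(City=534, Type=27): 4 rows → {Balance,Rep} takes values {(g, W44), (g, W38), (k, W78), (k, W23)} — violation
(City=534, Type=29): 1 row → {Balance,Rep} = (o, W32) ✓
(City=535, Type=27): 1 row → {Balance,Rep} = (e, W10) ✓
Two rows agree on {City, Type} but differ on {Balance, Rep}, so {City, Type} -> {Balance, Rep} does not hold.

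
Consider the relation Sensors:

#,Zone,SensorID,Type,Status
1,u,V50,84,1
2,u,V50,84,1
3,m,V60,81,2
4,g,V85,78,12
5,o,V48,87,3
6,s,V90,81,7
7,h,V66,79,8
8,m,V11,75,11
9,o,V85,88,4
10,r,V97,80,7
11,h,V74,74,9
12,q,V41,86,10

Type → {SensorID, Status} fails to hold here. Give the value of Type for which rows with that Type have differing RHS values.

Type=84: rows 1, 2 → {SensorID,Status} = (V50, 1), (V50, 1) ✓
Type=81: rows 3, 6 → {SensorID,Status} takes values {(V60, 2), (V90, 7)} — violation
Type=78: row 4 → {SensorID,Status} = (V85, 12) ✓
Type=87: row 5 → {SensorID,Status} = (V48, 3) ✓
Type=79: row 7 → {SensorID,Status} = (V66, 8) ✓
Type=75: row 8 → {SensorID,Status} = (V11, 11) ✓
Type=88: row 9 → {SensorID,Status} = (V85, 4) ✓
Type=80: row 10 → {SensorID,Status} = (V97, 7) ✓
Type=74: row 11 → {SensorID,Status} = (V74, 9) ✓
Type=86: row 12 → {SensorID,Status} = (V41, 10) ✓
The only Type value with inconsistent RHS is Type=81.

81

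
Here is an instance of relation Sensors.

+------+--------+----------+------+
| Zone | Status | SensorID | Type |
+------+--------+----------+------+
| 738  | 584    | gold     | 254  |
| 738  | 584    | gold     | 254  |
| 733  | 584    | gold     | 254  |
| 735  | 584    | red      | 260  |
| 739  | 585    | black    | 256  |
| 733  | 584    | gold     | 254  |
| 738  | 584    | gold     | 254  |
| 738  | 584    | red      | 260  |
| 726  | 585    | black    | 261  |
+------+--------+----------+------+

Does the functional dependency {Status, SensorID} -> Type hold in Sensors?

(Status=584, SensorID=gold): 5 rows → Type = 254, 254, 254, 254, 254 ✓
(Status=584, SensorID=red): 2 rows → Type = 260, 260 ✓
(Status=585, SensorID=black): 2 rows → Type takes values {256, 261} — violation
Two rows agree on {Status, SensorID} but differ on Type, so {Status, SensorID} -> Type does not hold.

No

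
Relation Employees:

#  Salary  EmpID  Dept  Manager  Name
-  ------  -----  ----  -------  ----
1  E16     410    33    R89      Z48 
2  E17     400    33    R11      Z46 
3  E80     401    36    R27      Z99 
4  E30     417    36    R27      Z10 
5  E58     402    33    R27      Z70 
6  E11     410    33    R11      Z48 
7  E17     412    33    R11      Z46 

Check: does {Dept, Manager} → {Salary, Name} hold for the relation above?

(Dept=33, Manager=R89): row 1 → {Salary,Name} = (E16, Z48) ✓
(Dept=33, Manager=R11): rows 2, 6, 7 → {Salary,Name} takes values {(E17, Z46), (E11, Z48)} — violation
(Dept=36, Manager=R27): rows 3, 4 → {Salary,Name} takes values {(E80, Z99), (E30, Z10)} — violation
(Dept=33, Manager=R27): row 5 → {Salary,Name} = (E58, Z70) ✓
Two rows agree on {Dept, Manager} but differ on {Salary, Name}, so {Dept, Manager} → {Salary, Name} does not hold.

No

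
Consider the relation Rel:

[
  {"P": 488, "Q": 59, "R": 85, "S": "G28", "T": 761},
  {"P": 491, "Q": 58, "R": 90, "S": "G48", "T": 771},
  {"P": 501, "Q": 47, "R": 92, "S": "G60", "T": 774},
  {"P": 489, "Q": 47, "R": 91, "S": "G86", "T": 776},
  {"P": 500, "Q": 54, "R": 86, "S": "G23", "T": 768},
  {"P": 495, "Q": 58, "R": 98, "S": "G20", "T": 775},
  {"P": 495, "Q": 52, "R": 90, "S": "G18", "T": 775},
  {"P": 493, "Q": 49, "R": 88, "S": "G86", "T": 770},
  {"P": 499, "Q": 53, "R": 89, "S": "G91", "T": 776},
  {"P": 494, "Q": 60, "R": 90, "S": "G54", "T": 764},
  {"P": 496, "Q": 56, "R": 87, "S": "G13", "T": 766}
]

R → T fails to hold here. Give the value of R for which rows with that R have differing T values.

90

R=85: 1 row → T = 761 ✓
R=90: 3 rows → T takes values {771, 775, 764} — violation
R=92: 1 row → T = 774 ✓
R=91: 1 row → T = 776 ✓
R=86: 1 row → T = 768 ✓
R=98: 1 row → T = 775 ✓
R=88: 1 row → T = 770 ✓
R=89: 1 row → T = 776 ✓
R=87: 1 row → T = 766 ✓
The only R value with inconsistent T is R=90.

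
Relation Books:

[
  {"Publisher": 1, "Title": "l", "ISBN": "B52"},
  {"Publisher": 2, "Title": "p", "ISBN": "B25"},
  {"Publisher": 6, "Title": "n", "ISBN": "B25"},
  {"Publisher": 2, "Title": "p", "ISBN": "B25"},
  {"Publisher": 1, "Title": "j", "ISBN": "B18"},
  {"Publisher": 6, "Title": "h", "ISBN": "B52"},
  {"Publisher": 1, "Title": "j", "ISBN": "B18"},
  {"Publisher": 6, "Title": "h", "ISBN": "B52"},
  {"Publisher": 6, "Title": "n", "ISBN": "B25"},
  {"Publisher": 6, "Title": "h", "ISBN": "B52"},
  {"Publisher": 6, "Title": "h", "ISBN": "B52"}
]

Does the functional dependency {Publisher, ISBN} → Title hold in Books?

Yes

(Publisher=1, ISBN=B52): 1 row → Title = l ✓
(Publisher=2, ISBN=B25): 2 rows → Title = p, p ✓
(Publisher=6, ISBN=B25): 2 rows → Title = n, n ✓
(Publisher=1, ISBN=B18): 2 rows → Title = j, j ✓
(Publisher=6, ISBN=B52): 4 rows → Title = h, h, h, h ✓
Every {Publisher, ISBN} value is associated with a single Title value, so {Publisher, ISBN} → Title holds.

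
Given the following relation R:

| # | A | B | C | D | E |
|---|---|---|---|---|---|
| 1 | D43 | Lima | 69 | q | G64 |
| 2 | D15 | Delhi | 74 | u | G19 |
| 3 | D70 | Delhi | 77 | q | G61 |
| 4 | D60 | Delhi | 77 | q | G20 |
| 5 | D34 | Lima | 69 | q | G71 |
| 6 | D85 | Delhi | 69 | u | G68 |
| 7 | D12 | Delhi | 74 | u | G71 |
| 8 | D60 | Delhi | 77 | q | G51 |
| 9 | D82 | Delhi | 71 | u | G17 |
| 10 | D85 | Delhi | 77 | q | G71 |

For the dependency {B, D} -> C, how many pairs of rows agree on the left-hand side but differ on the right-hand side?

(B=Lima, D=q): all 2 rows agree on C — 0 pairs.
(B=Delhi, D=u): violating pairs (2,6), (2,9), (6,7), (6,9), (7,9) — 5 pairs.
(B=Delhi, D=q): all 4 rows agree on C — 0 pairs.

5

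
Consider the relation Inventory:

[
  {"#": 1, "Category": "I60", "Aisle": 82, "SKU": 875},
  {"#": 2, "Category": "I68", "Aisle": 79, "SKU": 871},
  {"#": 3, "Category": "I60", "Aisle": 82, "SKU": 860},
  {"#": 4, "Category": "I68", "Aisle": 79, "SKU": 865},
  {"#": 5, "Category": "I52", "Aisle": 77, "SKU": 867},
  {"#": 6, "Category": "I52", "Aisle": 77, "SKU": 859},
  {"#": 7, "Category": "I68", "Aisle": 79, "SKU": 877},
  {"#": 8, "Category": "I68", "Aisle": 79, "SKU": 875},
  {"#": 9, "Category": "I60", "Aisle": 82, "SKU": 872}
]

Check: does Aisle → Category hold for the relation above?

Yes

Aisle=82: rows 1, 3, 9 → Category = I60, I60, I60 ✓
Aisle=79: rows 2, 4, 7, 8 → Category = I68, I68, I68, I68 ✓
Aisle=77: rows 5, 6 → Category = I52, I52 ✓
Every Aisle value is associated with a single Category value, so Aisle → Category holds.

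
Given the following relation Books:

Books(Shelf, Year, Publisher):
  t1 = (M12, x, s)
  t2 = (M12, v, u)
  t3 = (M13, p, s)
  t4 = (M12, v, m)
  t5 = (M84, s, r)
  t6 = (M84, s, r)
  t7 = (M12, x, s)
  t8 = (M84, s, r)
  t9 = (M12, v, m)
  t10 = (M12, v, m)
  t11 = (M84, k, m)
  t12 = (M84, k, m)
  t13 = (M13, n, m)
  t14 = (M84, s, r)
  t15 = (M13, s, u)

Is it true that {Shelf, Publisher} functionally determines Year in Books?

Yes

(Shelf=M12, Publisher=s): rows 1, 7 → Year = x, x ✓
(Shelf=M12, Publisher=u): row 2 → Year = v ✓
(Shelf=M13, Publisher=s): row 3 → Year = p ✓
(Shelf=M12, Publisher=m): rows 4, 9, 10 → Year = v, v, v ✓
(Shelf=M84, Publisher=r): rows 5, 6, 8, 14 → Year = s, s, s, s ✓
(Shelf=M84, Publisher=m): rows 11, 12 → Year = k, k ✓
(Shelf=M13, Publisher=m): row 13 → Year = n ✓
(Shelf=M13, Publisher=u): row 15 → Year = s ✓
Every {Shelf, Publisher} value is associated with a single Year value, so {Shelf, Publisher} → Year holds.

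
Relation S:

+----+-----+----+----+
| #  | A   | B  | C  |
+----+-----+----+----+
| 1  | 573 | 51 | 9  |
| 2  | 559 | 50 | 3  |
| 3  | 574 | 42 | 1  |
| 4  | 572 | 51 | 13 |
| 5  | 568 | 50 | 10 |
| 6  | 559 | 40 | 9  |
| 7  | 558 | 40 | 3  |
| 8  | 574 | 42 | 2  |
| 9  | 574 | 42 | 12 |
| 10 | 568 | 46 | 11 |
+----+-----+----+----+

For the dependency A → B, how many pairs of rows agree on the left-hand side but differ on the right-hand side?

2

A=559: violating pairs (2,6) — 1 pair.
A=574: all 3 rows agree on B — 0 pairs.
A=568: violating pairs (5,10) — 1 pair.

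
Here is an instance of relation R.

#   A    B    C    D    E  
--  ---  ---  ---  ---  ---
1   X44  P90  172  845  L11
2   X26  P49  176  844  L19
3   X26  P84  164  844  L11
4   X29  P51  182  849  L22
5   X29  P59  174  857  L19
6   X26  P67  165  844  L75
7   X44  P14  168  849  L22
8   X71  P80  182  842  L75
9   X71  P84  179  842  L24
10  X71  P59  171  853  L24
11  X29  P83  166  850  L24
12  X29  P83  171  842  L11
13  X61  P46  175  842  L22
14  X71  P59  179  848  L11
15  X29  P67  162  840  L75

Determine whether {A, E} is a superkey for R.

No

Rows 9 and 10 have the same {A, E} value (A=X71, E=L24) but are distinct tuples, so {A, E} does not determine every attribute — not a superkey.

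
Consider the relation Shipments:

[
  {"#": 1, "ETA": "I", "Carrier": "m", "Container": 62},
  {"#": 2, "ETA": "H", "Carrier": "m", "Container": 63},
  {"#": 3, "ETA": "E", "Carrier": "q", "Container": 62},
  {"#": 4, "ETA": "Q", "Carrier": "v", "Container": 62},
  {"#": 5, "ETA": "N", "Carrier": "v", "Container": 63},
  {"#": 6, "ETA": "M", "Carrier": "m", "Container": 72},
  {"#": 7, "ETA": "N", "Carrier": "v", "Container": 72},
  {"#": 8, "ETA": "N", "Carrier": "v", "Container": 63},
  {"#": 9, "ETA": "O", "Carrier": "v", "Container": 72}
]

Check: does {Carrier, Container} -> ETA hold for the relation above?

(Carrier=m, Container=62): row 1 → ETA = I ✓
(Carrier=m, Container=63): row 2 → ETA = H ✓
(Carrier=q, Container=62): row 3 → ETA = E ✓
(Carrier=v, Container=62): row 4 → ETA = Q ✓
(Carrier=v, Container=63): rows 5, 8 → ETA = N, N ✓
(Carrier=m, Container=72): row 6 → ETA = M ✓
(Carrier=v, Container=72): rows 7, 9 → ETA takes values {N, O} — violation
Two rows agree on {Carrier, Container} but differ on ETA, so {Carrier, Container} -> ETA does not hold.

No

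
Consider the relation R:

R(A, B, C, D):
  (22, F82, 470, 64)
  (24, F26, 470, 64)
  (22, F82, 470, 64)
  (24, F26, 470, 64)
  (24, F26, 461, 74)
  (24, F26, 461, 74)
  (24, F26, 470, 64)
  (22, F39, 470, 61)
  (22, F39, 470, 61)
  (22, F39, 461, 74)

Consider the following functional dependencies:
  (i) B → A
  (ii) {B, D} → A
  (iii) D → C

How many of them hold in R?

(i) B → A: every LHS value maps to a single RHS value — holds.
(ii) {B, D} → A: every LHS value maps to a single RHS value — holds.
(iii) D → C: every LHS value maps to a single RHS value — holds.
3 of the 3 dependencies hold.

3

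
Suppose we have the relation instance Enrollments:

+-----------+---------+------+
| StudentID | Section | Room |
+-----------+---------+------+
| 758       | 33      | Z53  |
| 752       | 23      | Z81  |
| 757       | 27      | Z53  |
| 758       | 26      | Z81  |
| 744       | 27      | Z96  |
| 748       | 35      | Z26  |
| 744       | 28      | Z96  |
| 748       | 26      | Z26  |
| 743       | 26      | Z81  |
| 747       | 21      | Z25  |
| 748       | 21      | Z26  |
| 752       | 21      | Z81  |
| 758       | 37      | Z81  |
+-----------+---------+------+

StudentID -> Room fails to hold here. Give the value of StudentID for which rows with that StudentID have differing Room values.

StudentID=758: 3 rows → Room takes values {Z53, Z81} — violation
StudentID=752: 2 rows → Room = Z81, Z81 ✓
StudentID=757: 1 row → Room = Z53 ✓
StudentID=744: 2 rows → Room = Z96, Z96 ✓
StudentID=748: 3 rows → Room = Z26, Z26, Z26 ✓
StudentID=743: 1 row → Room = Z81 ✓
StudentID=747: 1 row → Room = Z25 ✓
The only StudentID value with inconsistent Room is StudentID=758.

758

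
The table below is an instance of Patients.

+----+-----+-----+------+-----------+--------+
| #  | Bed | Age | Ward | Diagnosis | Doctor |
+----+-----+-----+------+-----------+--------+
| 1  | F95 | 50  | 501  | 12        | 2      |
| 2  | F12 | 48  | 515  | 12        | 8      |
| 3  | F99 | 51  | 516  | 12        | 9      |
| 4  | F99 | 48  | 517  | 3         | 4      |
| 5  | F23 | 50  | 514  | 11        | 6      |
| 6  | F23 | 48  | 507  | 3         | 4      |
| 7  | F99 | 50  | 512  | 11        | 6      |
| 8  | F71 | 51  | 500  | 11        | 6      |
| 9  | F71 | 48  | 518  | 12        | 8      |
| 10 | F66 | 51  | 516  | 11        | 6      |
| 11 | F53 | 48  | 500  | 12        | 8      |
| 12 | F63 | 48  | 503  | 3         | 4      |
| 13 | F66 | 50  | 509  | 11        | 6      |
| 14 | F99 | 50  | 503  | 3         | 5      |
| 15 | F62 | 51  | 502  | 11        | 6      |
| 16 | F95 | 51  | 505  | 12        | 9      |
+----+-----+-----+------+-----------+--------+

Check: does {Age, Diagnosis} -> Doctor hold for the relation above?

Yes

(Age=50, Diagnosis=12): row 1 → Doctor = 2 ✓
(Age=48, Diagnosis=12): rows 2, 9, 11 → Doctor = 8, 8, 8 ✓
(Age=51, Diagnosis=12): rows 3, 16 → Doctor = 9, 9 ✓
(Age=48, Diagnosis=3): rows 4, 6, 12 → Doctor = 4, 4, 4 ✓
(Age=50, Diagnosis=11): rows 5, 7, 13 → Doctor = 6, 6, 6 ✓
(Age=51, Diagnosis=11): rows 8, 10, 15 → Doctor = 6, 6, 6 ✓
(Age=50, Diagnosis=3): row 14 → Doctor = 5 ✓
Every {Age, Diagnosis} value is associated with a single Doctor value, so {Age, Diagnosis} -> Doctor holds.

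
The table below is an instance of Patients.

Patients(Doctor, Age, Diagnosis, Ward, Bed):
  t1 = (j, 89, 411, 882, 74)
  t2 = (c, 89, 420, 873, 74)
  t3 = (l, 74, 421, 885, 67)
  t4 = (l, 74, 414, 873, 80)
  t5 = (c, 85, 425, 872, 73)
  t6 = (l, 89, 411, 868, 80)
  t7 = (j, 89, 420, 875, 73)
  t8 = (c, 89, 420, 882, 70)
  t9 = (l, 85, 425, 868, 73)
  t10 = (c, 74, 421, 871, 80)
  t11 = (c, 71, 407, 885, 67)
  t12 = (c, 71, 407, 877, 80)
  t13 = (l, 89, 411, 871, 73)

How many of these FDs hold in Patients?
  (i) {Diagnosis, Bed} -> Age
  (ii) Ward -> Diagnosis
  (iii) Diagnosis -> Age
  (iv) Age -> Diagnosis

2

(i) {Diagnosis, Bed} -> Age: every LHS value maps to a single RHS value — holds.
(ii) Ward -> Diagnosis: Ward=882: rows 1, 8 → Diagnosis takes values {411, 420} — violation; Ward=873: rows 2, 4 → Diagnosis takes values {420, 414} — violation; Ward=885: rows 3, 11 → Diagnosis takes values {421, 407} — violation; Ward=868: rows 6, 9 → Diagnosis takes values {411, 425} — violation; Ward=871: rows 10, 13 → Diagnosis takes values {421, 411} — violation — fails.
(iii) Diagnosis -> Age: every LHS value maps to a single RHS value — holds.
(iv) Age -> Diagnosis: Age=89: rows 1, 2, 6, 7, 8, 13 → Diagnosis takes values {411, 420} — violation; Age=74: rows 3, 4, 10 → Diagnosis takes values {421, 414} — violation — fails.
2 of the 4 dependencies hold.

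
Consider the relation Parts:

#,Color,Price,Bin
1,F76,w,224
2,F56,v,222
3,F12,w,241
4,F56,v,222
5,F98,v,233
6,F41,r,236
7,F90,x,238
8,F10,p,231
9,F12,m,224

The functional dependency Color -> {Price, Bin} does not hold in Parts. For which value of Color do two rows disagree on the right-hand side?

F12

Color=F76: row 1 → {Price,Bin} = (w, 224) ✓
Color=F56: rows 2, 4 → {Price,Bin} = (v, 222), (v, 222) ✓
Color=F12: rows 3, 9 → {Price,Bin} takes values {(w, 241), (m, 224)} — violation
Color=F98: row 5 → {Price,Bin} = (v, 233) ✓
Color=F41: row 6 → {Price,Bin} = (r, 236) ✓
Color=F90: row 7 → {Price,Bin} = (x, 238) ✓
Color=F10: row 8 → {Price,Bin} = (p, 231) ✓
The only Color value with inconsistent RHS is Color=F12.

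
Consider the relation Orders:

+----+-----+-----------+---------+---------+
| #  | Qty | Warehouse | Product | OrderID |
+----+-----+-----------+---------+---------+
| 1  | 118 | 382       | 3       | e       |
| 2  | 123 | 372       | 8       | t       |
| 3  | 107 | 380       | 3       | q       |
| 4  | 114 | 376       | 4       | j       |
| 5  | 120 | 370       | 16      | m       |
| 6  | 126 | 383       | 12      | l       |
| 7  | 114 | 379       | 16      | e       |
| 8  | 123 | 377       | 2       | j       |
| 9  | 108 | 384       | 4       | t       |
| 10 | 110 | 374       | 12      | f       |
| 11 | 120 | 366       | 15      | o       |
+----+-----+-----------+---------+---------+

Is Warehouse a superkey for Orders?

Yes

All 11 rows have distinct Warehouse values, so Warehouse → (all attributes) holds and Warehouse is a superkey.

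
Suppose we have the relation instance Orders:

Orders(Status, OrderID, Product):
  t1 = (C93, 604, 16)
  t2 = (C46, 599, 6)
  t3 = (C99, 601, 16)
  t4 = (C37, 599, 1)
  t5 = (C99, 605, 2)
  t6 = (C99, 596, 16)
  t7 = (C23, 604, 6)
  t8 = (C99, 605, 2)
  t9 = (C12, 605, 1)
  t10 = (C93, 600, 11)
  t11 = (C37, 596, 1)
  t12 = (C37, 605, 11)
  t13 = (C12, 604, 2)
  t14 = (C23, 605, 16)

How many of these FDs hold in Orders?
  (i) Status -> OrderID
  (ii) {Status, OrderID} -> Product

1

(i) Status -> OrderID: Status=C93: rows 1, 10 → OrderID takes values {604, 600} — violation; Status=C99: rows 3, 5, 6, 8 → OrderID takes values {601, 605, 596} — violation; Status=C37: rows 4, 11, 12 → OrderID takes values {599, 596, 605} — violation; Status=C23: rows 7, 14 → OrderID takes values {604, 605} — violation; Status=C12: rows 9, 13 → OrderID takes values {605, 604} — violation — fails.
(ii) {Status, OrderID} -> Product: every LHS value maps to a single RHS value — holds.
1 of the 2 dependencies holds.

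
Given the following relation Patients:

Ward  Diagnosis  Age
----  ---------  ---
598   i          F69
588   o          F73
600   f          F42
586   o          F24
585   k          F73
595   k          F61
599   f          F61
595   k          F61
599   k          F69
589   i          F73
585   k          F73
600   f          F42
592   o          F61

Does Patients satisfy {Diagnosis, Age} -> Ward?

(Diagnosis=i, Age=F69): 1 row → Ward = 598 ✓
(Diagnosis=o, Age=F73): 1 row → Ward = 588 ✓
(Diagnosis=f, Age=F42): 2 rows → Ward = 600, 600 ✓
(Diagnosis=o, Age=F24): 1 row → Ward = 586 ✓
(Diagnosis=k, Age=F73): 2 rows → Ward = 585, 585 ✓
(Diagnosis=k, Age=F61): 2 rows → Ward = 595, 595 ✓
(Diagnosis=f, Age=F61): 1 row → Ward = 599 ✓
(Diagnosis=k, Age=F69): 1 row → Ward = 599 ✓
(Diagnosis=i, Age=F73): 1 row → Ward = 589 ✓
(Diagnosis=o, Age=F61): 1 row → Ward = 592 ✓
Every {Diagnosis, Age} value is associated with a single Ward value, so {Diagnosis, Age} -> Ward holds.

Yes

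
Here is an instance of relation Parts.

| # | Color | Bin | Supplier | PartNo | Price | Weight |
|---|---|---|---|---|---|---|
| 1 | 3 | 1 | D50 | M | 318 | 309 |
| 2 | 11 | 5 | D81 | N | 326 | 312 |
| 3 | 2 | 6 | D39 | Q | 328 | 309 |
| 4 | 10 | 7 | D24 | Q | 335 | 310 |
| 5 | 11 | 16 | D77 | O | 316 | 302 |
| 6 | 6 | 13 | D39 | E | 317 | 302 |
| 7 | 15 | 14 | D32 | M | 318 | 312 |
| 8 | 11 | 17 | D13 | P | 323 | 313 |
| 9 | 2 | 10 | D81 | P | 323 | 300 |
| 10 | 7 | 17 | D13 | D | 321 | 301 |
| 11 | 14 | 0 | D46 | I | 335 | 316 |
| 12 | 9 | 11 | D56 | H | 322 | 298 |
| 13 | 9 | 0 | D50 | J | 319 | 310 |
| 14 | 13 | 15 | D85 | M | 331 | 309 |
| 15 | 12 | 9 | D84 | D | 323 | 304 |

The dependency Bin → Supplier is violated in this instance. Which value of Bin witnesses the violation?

Bin=1: row 1 → Supplier = D50 ✓
Bin=5: row 2 → Supplier = D81 ✓
Bin=6: row 3 → Supplier = D39 ✓
Bin=7: row 4 → Supplier = D24 ✓
Bin=16: row 5 → Supplier = D77 ✓
Bin=13: row 6 → Supplier = D39 ✓
Bin=14: row 7 → Supplier = D32 ✓
Bin=17: rows 8, 10 → Supplier = D13, D13 ✓
Bin=10: row 9 → Supplier = D81 ✓
Bin=0: rows 11, 13 → Supplier takes values {D46, D50} — violation
Bin=11: row 12 → Supplier = D56 ✓
Bin=15: row 14 → Supplier = D85 ✓
Bin=9: row 15 → Supplier = D84 ✓
The only Bin value with inconsistent Supplier is Bin=0.

0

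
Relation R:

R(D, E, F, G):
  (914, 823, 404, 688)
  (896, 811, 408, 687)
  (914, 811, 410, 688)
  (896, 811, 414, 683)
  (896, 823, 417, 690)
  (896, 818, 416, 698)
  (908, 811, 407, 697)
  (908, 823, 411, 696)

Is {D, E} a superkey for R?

Two distinct rows share (D=896, E=811), so {D, E} does not determine every attribute — not a superkey.

No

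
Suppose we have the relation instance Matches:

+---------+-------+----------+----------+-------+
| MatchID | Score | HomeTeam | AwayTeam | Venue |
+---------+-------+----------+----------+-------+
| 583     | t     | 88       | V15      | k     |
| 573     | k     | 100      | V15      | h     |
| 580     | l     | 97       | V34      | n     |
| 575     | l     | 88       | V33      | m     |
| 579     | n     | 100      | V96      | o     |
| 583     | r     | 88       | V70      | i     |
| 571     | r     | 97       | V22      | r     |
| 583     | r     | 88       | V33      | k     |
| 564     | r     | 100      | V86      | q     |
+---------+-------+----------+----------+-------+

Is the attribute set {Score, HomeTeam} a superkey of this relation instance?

No

Two distinct rows share (Score=r, HomeTeam=88), so {Score, HomeTeam} does not determine every attribute — not a superkey.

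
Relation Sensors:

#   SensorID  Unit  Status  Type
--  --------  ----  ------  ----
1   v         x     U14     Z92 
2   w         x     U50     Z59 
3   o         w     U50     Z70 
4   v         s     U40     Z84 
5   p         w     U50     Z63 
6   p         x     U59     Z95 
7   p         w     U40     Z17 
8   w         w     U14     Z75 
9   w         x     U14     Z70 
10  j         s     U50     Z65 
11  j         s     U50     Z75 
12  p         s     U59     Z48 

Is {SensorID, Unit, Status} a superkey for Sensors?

Rows 10 and 11 have the same {SensorID, Unit, Status} value (SensorID=j, Unit=s, Status=U50) but are distinct tuples, so {SensorID, Unit, Status} does not determine every attribute — not a superkey.

No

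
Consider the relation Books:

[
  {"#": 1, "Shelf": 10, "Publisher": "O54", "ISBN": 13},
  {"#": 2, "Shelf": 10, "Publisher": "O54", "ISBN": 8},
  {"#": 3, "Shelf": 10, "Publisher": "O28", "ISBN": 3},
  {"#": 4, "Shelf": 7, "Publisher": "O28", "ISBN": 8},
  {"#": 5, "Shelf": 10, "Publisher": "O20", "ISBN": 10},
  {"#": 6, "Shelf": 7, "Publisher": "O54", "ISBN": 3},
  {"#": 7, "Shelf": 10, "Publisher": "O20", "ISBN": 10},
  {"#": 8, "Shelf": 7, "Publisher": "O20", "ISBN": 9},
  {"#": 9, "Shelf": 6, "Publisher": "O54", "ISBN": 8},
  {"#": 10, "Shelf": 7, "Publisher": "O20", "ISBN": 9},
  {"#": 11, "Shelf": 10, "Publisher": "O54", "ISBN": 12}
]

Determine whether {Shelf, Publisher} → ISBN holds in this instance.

No

(Shelf=10, Publisher=O54): rows 1, 2, 11 → ISBN takes values {13, 8, 12} — violation
(Shelf=10, Publisher=O28): row 3 → ISBN = 3 ✓
(Shelf=7, Publisher=O28): row 4 → ISBN = 8 ✓
(Shelf=10, Publisher=O20): rows 5, 7 → ISBN = 10, 10 ✓
(Shelf=7, Publisher=O54): row 6 → ISBN = 3 ✓
(Shelf=7, Publisher=O20): rows 8, 10 → ISBN = 9, 9 ✓
(Shelf=6, Publisher=O54): row 9 → ISBN = 8 ✓
Two rows agree on {Shelf, Publisher} but differ on ISBN, so {Shelf, Publisher} → ISBN does not hold.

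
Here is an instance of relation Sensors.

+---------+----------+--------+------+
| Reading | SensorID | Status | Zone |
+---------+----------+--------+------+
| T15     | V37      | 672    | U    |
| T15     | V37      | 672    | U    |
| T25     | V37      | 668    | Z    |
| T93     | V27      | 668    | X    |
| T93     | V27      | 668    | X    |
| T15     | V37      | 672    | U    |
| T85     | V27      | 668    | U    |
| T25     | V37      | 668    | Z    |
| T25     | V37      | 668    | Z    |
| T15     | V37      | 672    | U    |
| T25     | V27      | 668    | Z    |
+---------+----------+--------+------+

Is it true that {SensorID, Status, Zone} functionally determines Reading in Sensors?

Yes

(SensorID=V37, Status=672, Zone=U): 4 rows → Reading = T15, T15, T15, T15 ✓
(SensorID=V37, Status=668, Zone=Z): 3 rows → Reading = T25, T25, T25 ✓
(SensorID=V27, Status=668, Zone=X): 2 rows → Reading = T93, T93 ✓
(SensorID=V27, Status=668, Zone=U): 1 row → Reading = T85 ✓
(SensorID=V27, Status=668, Zone=Z): 1 row → Reading = T25 ✓
Every {SensorID, Status, Zone} value is associated with a single Reading value, so {SensorID, Status, Zone} -> Reading holds.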